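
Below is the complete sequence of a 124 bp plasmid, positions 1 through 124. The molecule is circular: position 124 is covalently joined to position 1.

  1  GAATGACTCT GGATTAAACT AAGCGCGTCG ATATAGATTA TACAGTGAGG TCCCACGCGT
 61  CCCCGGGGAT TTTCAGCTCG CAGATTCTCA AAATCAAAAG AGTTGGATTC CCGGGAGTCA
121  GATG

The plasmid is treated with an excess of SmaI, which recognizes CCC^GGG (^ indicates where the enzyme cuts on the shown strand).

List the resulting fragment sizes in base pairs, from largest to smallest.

SmaI sites (CCCGGG) start at positions 62, 110.
SmaI cuts after base 3 of each site, so after positions 64, 112.
Circular molecule, 2 cuts → 2 fragments:
  65–112 → 48 bp
  113–124 then 1–64 → 12 + 64 = 76 bp
Sorted largest to smallest: 76, 48 bp.

76, 48 bp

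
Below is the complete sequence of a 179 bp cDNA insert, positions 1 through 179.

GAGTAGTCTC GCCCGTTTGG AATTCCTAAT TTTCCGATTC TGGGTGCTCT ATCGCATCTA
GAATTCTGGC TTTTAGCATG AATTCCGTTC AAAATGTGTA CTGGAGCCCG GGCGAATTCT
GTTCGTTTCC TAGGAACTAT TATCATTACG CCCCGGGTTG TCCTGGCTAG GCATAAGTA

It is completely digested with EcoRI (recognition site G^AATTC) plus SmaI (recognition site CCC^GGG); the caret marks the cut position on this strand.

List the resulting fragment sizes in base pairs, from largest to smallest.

EcoRI sites (GAATTC) start at positions 20, 61, 80, 114.
EcoRI cuts after the first base of each site, so after positions 20, 61, 80, 114.
SmaI sites (CCCGGG) start at positions 107, 152.
SmaI cuts after base 3 of each site, so after positions 109, 154.
Combined cut positions: 20, 61, 80, 109, 114, 154.
Linear molecule, 6 cuts → 7 fragments:
  1–20 → 20 bp
  21–61 → 41 bp
  62–80 → 19 bp
  81–109 → 29 bp
  110–114 → 5 bp
  115–154 → 40 bp
  155–179 → 25 bp
Sorted largest to smallest: 41, 40, 29, 25, 20, 19, 5 bp.

41, 40, 29, 25, 20, 19, 5 bp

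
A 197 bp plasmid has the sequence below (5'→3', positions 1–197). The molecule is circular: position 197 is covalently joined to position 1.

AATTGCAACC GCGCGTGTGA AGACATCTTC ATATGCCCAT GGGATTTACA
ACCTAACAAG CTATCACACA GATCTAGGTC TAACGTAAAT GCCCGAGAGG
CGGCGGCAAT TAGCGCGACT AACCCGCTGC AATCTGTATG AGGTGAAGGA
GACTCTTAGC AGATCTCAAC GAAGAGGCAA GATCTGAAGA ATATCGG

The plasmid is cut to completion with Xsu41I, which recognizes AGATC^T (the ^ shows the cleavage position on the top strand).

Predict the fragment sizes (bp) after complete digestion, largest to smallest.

Xsu41I sites (AGATCT) start at positions 70, 161, 180.
Xsu41I cuts after base 5 of each site (before the last base), so after positions 74, 165, 184.
Circular molecule, 3 cuts → 3 fragments:
  75–165 → 91 bp
  166–184 → 19 bp
  185–197 then 1–74 → 13 + 74 = 87 bp
Sorted largest to smallest: 91, 87, 19 bp.

91, 87, 19 bp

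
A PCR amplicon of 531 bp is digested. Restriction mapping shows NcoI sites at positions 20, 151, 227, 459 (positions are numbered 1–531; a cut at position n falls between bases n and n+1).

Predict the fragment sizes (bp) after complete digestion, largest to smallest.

Linear molecule, 4 cuts → 5 fragments:
  20 − 0 = 20 bp
  151 − 20 = 131 bp
  227 − 151 = 76 bp
  459 − 227 = 232 bp
  531 − 459 = 72 bp
Sorted largest to smallest: 232, 131, 76, 72, 20 bp.

232, 131, 76, 72, 20 bp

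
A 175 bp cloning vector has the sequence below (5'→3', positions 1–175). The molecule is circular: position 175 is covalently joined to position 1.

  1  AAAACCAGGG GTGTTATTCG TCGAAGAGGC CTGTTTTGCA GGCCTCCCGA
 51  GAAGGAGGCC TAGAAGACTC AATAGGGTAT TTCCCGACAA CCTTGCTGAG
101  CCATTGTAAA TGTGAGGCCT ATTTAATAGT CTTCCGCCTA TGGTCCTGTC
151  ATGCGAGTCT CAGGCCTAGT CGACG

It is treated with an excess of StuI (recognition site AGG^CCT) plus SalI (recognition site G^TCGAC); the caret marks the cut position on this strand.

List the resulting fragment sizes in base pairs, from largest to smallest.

StuI sites (AGGCCT) start at positions 27, 40, 56, 115, 162.
StuI cuts after base 3 of each site, so after positions 29, 42, 58, 117, 164.
The SalI site (GTCGAC) starts at position 169.
SalI cuts after the first base of each site, so after position 169.
Combined cut positions: 29, 42, 58, 117, 164, 169.
Circular molecule, 6 cuts → 6 fragments:
  30–42 → 13 bp
  43–58 → 16 bp
  59–117 → 59 bp
  118–164 → 47 bp
  165–169 → 5 bp
  170–175 then 1–29 → 6 + 29 = 35 bp
Sorted largest to smallest: 59, 47, 35, 16, 13, 5 bp.

59, 47, 35, 16, 13, 5 bp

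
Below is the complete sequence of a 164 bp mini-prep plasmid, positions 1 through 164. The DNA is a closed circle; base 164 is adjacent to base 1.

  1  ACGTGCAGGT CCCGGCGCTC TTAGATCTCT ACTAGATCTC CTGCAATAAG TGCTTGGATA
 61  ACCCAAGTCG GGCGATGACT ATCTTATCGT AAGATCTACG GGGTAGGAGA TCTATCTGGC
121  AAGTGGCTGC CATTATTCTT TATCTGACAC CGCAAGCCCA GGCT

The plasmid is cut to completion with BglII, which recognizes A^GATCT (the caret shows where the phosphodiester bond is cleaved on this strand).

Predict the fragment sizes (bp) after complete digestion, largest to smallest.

BglII sites (AGATCT) start at positions 23, 34, 92, 108.
BglII cuts after the first base of each site, so after positions 23, 34, 92, 108.
Circular molecule, 4 cuts → 4 fragments:
  24–34 → 11 bp
  35–92 → 58 bp
  93–108 → 16 bp
  109–164 then 1–23 → 56 + 23 = 79 bp
Sorted largest to smallest: 79, 58, 16, 11 bp.

79, 58, 16, 11 bp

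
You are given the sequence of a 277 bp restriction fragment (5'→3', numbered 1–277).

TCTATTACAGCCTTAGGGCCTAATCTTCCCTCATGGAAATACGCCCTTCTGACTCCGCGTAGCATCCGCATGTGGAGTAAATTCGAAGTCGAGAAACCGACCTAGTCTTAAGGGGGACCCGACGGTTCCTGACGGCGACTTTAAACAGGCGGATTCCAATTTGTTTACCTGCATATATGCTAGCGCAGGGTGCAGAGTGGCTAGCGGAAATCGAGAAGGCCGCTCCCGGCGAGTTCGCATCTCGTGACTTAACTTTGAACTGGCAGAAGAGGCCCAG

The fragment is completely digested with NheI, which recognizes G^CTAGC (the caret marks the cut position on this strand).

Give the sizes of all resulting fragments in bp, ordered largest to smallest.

NheI sites (GCTAGC) start at positions 179, 200.
NheI cuts after the first base of each site, so after positions 179, 200.
Linear molecule, 2 cuts → 3 fragments:
  1–179 → 179 bp
  180–200 → 21 bp
  201–277 → 77 bp
Sorted largest to smallest: 179, 77, 21 bp.

179, 77, 21 bp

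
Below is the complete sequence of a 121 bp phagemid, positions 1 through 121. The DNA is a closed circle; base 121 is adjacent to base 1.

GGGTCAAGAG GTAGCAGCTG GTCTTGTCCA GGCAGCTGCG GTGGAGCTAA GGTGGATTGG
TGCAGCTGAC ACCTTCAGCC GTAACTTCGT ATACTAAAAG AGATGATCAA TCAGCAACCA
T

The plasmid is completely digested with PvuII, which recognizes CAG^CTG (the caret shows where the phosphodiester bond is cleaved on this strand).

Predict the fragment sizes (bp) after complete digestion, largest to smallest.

73, 30, 18 bp

PvuII sites (CAGCTG) start at positions 15, 33, 63.
PvuII cuts after base 3 of each site, so after positions 17, 35, 65.
Circular molecule, 3 cuts → 3 fragments:
  18–35 → 18 bp
  36–65 → 30 bp
  66–121 then 1–17 → 56 + 17 = 73 bp
Sorted largest to smallest: 73, 30, 18 bp.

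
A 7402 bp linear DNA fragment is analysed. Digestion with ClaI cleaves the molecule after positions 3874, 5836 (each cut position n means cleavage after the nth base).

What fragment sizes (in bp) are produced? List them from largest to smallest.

Linear molecule, 2 cuts → 3 fragments:
  3874 − 0 = 3874 bp
  5836 − 3874 = 1962 bp
  7402 − 5836 = 1566 bp
Sorted largest to smallest: 3874, 1962, 1566 bp.

3874, 1962, 1566 bp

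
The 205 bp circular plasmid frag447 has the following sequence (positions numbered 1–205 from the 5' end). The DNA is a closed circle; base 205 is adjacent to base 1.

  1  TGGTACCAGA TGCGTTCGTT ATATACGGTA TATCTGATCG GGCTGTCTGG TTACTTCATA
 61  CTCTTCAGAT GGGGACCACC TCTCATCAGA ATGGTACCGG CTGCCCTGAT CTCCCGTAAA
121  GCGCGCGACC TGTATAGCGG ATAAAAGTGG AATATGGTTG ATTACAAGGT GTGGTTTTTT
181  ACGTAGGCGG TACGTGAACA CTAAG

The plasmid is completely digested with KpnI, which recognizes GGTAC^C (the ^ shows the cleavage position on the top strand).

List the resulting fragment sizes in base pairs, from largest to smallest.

114, 91 bp

KpnI sites (GGTACC) start at positions 2, 93.
KpnI cuts after base 5 of each site (before the last base), so after positions 6, 97.
Circular molecule, 2 cuts → 2 fragments:
  7–97 → 91 bp
  98–205 then 1–6 → 108 + 6 = 114 bp
Sorted largest to smallest: 114, 91 bp.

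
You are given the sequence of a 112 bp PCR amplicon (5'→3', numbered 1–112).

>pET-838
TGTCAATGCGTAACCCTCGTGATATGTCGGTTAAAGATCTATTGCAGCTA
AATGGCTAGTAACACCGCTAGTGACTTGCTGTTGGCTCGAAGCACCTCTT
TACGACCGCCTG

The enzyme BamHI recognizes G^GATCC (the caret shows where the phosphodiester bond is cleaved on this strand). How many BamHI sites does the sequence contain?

0

No occurrence of GGATCC is present in the sequence.
BamHI does not cut: 0 sites.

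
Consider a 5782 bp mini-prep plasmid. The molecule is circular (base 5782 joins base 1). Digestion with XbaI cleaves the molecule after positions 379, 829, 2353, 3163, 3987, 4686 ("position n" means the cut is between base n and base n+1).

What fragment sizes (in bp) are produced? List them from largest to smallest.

1524, 1475, 824, 810, 699, 450 bp

Circular molecule, 6 cuts → 6 fragments:
  829 − 379 = 450 bp
  2353 − 829 = 1524 bp
  3163 − 2353 = 810 bp
  3987 − 3163 = 824 bp
  4686 − 3987 = 699 bp
  wrap: 5782 − 4686 + 379 = 1475 bp
Sorted largest to smallest: 1524, 1475, 824, 810, 699, 450 bp.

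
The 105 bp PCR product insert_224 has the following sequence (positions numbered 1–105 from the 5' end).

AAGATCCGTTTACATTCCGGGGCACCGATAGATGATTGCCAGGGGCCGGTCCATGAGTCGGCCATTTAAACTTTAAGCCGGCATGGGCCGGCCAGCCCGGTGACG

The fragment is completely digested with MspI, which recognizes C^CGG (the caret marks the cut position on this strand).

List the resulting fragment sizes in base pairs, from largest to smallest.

32, 29, 17, 10, 9, 8 bp

MspI sites (CCGG) start at positions 17, 46, 78, 88, 97.
MspI cuts after the first base of each site, so after positions 17, 46, 78, 88, 97.
Linear molecule, 5 cuts → 6 fragments:
  1–17 → 17 bp
  18–46 → 29 bp
  47–78 → 32 bp
  79–88 → 10 bp
  89–97 → 9 bp
  98–105 → 8 bp
Sorted largest to smallest: 32, 29, 17, 10, 9, 8 bp.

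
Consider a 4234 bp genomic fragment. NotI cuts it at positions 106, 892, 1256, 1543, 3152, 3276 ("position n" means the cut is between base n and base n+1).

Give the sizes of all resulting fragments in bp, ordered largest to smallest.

Linear molecule, 6 cuts → 7 fragments:
  106 − 0 = 106 bp
  892 − 106 = 786 bp
  1256 − 892 = 364 bp
  1543 − 1256 = 287 bp
  3152 − 1543 = 1609 bp
  3276 − 3152 = 124 bp
  4234 − 3276 = 958 bp
Sorted largest to smallest: 1609, 958, 786, 364, 287, 124, 106 bp.

1609, 958, 786, 364, 287, 124, 106 bp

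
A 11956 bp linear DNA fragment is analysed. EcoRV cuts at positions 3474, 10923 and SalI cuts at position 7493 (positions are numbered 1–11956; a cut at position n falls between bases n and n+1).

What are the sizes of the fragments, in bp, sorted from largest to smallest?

Combined cut positions (sorted): 3474, 7493, 10923.
Linear molecule, 3 cuts → 4 fragments:
  3474 − 0 = 3474 bp
  7493 − 3474 = 4019 bp
  10923 − 7493 = 3430 bp
  11956 − 10923 = 1033 bp
Sorted largest to smallest: 4019, 3474, 3430, 1033 bp.

4019, 3474, 3430, 1033 bp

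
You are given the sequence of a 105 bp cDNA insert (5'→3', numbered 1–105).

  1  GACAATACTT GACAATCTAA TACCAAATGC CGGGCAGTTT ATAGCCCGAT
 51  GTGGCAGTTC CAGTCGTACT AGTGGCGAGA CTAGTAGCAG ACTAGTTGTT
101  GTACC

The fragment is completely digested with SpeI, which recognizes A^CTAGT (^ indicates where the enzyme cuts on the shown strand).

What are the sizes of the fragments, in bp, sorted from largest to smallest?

SpeI sites (ACTAGT) start at positions 68, 80, 91.
SpeI cuts after the first base of each site, so after positions 68, 80, 91.
Linear molecule, 3 cuts → 4 fragments:
  1–68 → 68 bp
  69–80 → 12 bp
  81–91 → 11 bp
  92–105 → 14 bp
Sorted largest to smallest: 68, 14, 12, 11 bp.

68, 14, 12, 11 bp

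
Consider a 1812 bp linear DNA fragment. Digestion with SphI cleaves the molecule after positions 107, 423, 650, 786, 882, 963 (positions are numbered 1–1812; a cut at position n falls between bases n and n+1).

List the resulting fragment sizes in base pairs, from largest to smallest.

Linear molecule, 6 cuts → 7 fragments:
  107 − 0 = 107 bp
  423 − 107 = 316 bp
  650 − 423 = 227 bp
  786 − 650 = 136 bp
  882 − 786 = 96 bp
  963 − 882 = 81 bp
  1812 − 963 = 849 bp
Sorted largest to smallest: 849, 316, 227, 136, 107, 96, 81 bp.

849, 316, 227, 136, 107, 96, 81 bp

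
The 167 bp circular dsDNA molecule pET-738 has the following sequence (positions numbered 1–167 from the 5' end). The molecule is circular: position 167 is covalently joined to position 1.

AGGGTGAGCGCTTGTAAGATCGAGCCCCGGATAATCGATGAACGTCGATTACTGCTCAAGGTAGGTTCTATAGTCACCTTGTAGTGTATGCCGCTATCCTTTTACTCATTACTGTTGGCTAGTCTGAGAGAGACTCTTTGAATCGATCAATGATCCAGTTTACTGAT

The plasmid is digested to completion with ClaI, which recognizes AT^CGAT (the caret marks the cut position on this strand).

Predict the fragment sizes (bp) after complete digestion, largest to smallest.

ClaI sites (ATCGAT) start at positions 34, 142.
ClaI cuts after base 2 of each site, so after positions 35, 143.
Circular molecule, 2 cuts → 2 fragments:
  36–143 → 108 bp
  144–167 then 1–35 → 24 + 35 = 59 bp
Sorted largest to smallest: 108, 59 bp.

108, 59 bp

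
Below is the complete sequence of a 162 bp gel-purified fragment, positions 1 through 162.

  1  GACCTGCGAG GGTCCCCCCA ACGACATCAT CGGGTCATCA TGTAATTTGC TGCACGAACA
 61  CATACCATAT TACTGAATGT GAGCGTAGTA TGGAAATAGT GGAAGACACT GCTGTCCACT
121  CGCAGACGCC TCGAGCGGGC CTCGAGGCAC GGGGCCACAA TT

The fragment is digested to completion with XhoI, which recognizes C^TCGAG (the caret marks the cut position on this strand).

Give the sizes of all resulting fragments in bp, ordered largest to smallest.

XhoI sites (CTCGAG) start at positions 130, 141.
XhoI cuts after the first base of each site, so after positions 130, 141.
Linear molecule, 2 cuts → 3 fragments:
  1–130 → 130 bp
  131–141 → 11 bp
  142–162 → 21 bp
Sorted largest to smallest: 130, 21, 11 bp.

130, 21, 11 bp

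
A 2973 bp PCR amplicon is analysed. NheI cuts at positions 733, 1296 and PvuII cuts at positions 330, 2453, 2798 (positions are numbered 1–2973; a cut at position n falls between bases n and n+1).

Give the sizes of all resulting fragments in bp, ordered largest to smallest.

1157, 563, 403, 345, 330, 175 bp

Combined cut positions (sorted): 330, 733, 1296, 2453, 2798.
Linear molecule, 5 cuts → 6 fragments:
  330 − 0 = 330 bp
  733 − 330 = 403 bp
  1296 − 733 = 563 bp
  2453 − 1296 = 1157 bp
  2798 − 2453 = 345 bp
  2973 − 2798 = 175 bp
Sorted largest to smallest: 1157, 563, 403, 345, 330, 175 bp.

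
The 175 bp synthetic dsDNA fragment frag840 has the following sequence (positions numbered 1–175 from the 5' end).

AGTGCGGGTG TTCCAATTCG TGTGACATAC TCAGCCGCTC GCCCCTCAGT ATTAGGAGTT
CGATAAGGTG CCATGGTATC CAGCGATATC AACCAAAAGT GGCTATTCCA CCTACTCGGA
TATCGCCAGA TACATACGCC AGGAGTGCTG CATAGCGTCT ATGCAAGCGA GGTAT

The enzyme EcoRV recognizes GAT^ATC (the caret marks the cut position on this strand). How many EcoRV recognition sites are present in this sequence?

GATATC occurs starting at positions 85, 119.
EcoRV cuts at 2 sites.

2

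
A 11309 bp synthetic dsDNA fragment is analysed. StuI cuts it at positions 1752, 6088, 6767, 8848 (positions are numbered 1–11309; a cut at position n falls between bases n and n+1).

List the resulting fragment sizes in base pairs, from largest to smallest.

Linear molecule, 4 cuts → 5 fragments:
  1752 − 0 = 1752 bp
  6088 − 1752 = 4336 bp
  6767 − 6088 = 679 bp
  8848 − 6767 = 2081 bp
  11309 − 8848 = 2461 bp
Sorted largest to smallest: 4336, 2461, 2081, 1752, 679 bp.

4336, 2461, 2081, 1752, 679 bp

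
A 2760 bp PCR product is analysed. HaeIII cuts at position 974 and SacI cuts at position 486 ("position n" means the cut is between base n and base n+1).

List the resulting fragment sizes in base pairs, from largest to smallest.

Combined cut positions (sorted): 486, 974.
Linear molecule, 2 cuts → 3 fragments:
  486 − 0 = 486 bp
  974 − 486 = 488 bp
  2760 − 974 = 1786 bp
Sorted largest to smallest: 1786, 488, 486 bp.

1786, 488, 486 bp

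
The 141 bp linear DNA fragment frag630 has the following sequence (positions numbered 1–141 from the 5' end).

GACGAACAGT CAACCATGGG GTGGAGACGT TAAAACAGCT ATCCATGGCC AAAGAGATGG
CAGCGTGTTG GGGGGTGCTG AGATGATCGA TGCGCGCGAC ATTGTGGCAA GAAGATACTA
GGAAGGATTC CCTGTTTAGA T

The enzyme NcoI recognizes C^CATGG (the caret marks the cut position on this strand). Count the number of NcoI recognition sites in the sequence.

2

CCATGG occurs starting at positions 14, 43.
NcoI cuts at 2 sites.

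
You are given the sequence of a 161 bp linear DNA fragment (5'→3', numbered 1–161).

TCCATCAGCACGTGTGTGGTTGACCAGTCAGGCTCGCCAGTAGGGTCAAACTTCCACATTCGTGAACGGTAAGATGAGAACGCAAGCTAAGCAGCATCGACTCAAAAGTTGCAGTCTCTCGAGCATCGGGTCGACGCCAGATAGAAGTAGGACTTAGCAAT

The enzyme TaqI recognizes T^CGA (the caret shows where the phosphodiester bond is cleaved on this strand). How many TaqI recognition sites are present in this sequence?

TCGA occurs starting at positions 97, 119, 131.
TaqI cuts at 3 sites.

3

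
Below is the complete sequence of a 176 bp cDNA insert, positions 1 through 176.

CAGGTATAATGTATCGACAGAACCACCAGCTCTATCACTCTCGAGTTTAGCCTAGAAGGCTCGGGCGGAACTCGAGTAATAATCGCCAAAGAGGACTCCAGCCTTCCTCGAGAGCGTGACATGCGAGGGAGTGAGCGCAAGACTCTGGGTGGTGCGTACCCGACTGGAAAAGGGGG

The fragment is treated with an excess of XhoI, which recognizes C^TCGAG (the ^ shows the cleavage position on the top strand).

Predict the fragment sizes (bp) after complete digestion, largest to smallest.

69, 40, 36, 31 bp

XhoI sites (CTCGAG) start at positions 40, 71, 107.
XhoI cuts after the first base of each site, so after positions 40, 71, 107.
Linear molecule, 3 cuts → 4 fragments:
  1–40 → 40 bp
  41–71 → 31 bp
  72–107 → 36 bp
  108–176 → 69 bp
Sorted largest to smallest: 69, 40, 36, 31 bp.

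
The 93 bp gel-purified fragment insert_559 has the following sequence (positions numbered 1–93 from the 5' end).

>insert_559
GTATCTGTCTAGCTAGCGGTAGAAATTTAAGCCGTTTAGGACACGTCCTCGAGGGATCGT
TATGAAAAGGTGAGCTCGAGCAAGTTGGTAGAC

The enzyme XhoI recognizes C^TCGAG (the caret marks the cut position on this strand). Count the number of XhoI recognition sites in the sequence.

CTCGAG occurs starting at positions 48, 75.
XhoI cuts at 2 sites.

2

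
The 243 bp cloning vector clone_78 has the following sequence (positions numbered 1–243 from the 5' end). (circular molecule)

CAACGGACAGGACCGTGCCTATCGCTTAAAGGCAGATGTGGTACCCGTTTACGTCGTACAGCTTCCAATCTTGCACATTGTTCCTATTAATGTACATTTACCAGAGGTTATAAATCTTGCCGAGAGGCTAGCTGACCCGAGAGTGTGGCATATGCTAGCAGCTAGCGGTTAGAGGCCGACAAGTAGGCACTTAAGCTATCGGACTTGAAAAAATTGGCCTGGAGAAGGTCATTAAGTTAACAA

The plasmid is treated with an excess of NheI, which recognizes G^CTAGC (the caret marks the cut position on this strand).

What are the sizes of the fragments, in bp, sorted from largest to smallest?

NheI sites (GCTAGC) start at positions 127, 154, 161.
NheI cuts after the first base of each site, so after positions 127, 154, 161.
Circular molecule, 3 cuts → 3 fragments:
  128–154 → 27 bp
  155–161 → 7 bp
  162–243 then 1–127 → 82 + 127 = 209 bp
Sorted largest to smallest: 209, 27, 7 bp.

209, 27, 7 bp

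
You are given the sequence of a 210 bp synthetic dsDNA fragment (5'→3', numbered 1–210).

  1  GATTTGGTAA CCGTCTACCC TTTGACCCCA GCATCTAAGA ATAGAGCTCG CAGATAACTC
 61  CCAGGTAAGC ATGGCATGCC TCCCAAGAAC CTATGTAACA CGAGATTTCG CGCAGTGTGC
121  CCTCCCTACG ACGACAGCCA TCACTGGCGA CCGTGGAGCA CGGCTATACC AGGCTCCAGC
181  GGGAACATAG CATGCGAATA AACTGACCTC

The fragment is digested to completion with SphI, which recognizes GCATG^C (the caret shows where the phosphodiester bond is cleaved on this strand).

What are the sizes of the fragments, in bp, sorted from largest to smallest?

SphI sites (GCATGC) start at positions 74, 190.
SphI cuts after base 5 of each site (before the last base), so after positions 78, 194.
Linear molecule, 2 cuts → 3 fragments:
  1–78 → 78 bp
  79–194 → 116 bp
  195–210 → 16 bp
Sorted largest to smallest: 116, 78, 16 bp.

116, 78, 16 bp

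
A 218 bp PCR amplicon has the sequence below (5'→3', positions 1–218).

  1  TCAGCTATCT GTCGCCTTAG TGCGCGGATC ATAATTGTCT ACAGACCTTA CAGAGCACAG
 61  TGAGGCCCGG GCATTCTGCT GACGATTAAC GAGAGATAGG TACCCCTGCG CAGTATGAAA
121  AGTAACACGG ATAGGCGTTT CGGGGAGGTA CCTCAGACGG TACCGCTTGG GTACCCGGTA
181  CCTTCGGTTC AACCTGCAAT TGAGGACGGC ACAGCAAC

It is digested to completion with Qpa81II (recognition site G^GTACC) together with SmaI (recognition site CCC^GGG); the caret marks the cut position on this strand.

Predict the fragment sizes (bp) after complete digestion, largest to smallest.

68, 48, 41, 31, 12, 11, 7 bp

Qpa81II sites (GGTACC) start at positions 99, 147, 159, 170, 177.
Qpa81II cuts after the first base of each site, so after positions 99, 147, 159, 170, 177.
The SmaI site (CCCGGG) starts at position 66.
SmaI cuts after base 3 of each site, so after position 68.
Combined cut positions: 68, 99, 147, 159, 170, 177.
Linear molecule, 6 cuts → 7 fragments:
  1–68 → 68 bp
  69–99 → 31 bp
  100–147 → 48 bp
  148–159 → 12 bp
  160–170 → 11 bp
  171–177 → 7 bp
  178–218 → 41 bp
Sorted largest to smallest: 68, 48, 41, 31, 12, 11, 7 bp.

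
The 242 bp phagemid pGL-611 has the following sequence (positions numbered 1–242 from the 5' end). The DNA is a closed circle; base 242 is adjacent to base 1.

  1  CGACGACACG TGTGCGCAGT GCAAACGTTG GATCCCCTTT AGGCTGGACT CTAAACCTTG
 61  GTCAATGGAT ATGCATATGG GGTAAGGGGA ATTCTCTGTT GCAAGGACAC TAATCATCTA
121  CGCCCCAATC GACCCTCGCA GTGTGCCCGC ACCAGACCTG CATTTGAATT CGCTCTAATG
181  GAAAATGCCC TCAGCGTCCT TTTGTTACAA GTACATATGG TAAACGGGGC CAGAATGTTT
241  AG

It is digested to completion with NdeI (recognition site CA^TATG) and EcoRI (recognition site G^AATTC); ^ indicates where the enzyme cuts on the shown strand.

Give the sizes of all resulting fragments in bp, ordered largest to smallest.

102, 77, 49, 14 bp

NdeI sites (CATATG) start at positions 74, 214.
NdeI cuts after base 2 of each site, so after positions 75, 215.
EcoRI sites (GAATTC) start at positions 89, 166.
EcoRI cuts after the first base of each site, so after positions 89, 166.
Combined cut positions: 75, 89, 166, 215.
Circular molecule, 4 cuts → 4 fragments:
  76–89 → 14 bp
  90–166 → 77 bp
  167–215 → 49 bp
  216–242 then 1–75 → 27 + 75 = 102 bp
Sorted largest to smallest: 102, 77, 49, 14 bp.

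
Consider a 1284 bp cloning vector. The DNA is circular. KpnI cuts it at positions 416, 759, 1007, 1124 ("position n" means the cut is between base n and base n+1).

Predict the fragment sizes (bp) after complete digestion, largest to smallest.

576, 343, 248, 117 bp

Circular molecule, 4 cuts → 4 fragments:
  759 − 416 = 343 bp
  1007 − 759 = 248 bp
  1124 − 1007 = 117 bp
  wrap: 1284 − 1124 + 416 = 576 bp
Sorted largest to smallest: 576, 343, 248, 117 bp.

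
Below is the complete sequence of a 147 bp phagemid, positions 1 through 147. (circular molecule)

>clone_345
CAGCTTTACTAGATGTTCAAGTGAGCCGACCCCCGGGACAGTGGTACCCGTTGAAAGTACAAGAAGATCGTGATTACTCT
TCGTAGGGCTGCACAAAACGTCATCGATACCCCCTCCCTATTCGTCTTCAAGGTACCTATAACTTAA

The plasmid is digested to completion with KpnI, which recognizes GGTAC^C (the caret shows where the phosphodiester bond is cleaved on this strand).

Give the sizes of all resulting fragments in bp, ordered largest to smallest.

KpnI sites (GGTACC) start at positions 43, 132.
KpnI cuts after base 5 of each site (before the last base), so after positions 47, 136.
Circular molecule, 2 cuts → 2 fragments:
  48–136 → 89 bp
  137–147 then 1–47 → 11 + 47 = 58 bp
Sorted largest to smallest: 89, 58 bp.

89, 58 bp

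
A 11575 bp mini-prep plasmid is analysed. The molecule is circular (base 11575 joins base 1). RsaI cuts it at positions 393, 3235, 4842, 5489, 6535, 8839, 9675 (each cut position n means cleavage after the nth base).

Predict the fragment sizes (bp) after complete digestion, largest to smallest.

Circular molecule, 7 cuts → 7 fragments:
  3235 − 393 = 2842 bp
  4842 − 3235 = 1607 bp
  5489 − 4842 = 647 bp
  6535 − 5489 = 1046 bp
  8839 − 6535 = 2304 bp
  9675 − 8839 = 836 bp
  wrap: 11575 − 9675 + 393 = 2293 bp
Sorted largest to smallest: 2842, 2304, 2293, 1607, 1046, 836, 647 bp.

2842, 2304, 2293, 1607, 1046, 836, 647 bp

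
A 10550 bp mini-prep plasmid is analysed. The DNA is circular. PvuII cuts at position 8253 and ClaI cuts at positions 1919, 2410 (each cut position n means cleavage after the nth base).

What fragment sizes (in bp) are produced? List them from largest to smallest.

Combined cut positions (sorted): 1919, 2410, 8253.
Circular molecule, 3 cuts → 3 fragments:
  2410 − 1919 = 491 bp
  8253 − 2410 = 5843 bp
  wrap: 10550 − 8253 + 1919 = 4216 bp
Sorted largest to smallest: 5843, 4216, 491 bp.

5843, 4216, 491 bp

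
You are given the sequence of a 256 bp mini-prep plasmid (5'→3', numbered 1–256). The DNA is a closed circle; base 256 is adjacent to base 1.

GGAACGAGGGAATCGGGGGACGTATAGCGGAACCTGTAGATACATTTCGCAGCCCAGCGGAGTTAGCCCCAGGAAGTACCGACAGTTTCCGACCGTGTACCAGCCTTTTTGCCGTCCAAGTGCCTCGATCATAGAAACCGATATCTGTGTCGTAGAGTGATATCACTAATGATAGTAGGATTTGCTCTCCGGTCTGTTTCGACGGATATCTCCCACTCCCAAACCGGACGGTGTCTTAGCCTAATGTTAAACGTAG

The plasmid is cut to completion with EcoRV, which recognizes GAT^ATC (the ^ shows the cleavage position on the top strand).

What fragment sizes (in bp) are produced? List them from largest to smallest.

191, 46, 19 bp

EcoRV sites (GATATC) start at positions 140, 159, 205.
EcoRV cuts after base 3 of each site, so after positions 142, 161, 207.
Circular molecule, 3 cuts → 3 fragments:
  143–161 → 19 bp
  162–207 → 46 bp
  208–256 then 1–142 → 49 + 142 = 191 bp
Sorted largest to smallest: 191, 46, 19 bp.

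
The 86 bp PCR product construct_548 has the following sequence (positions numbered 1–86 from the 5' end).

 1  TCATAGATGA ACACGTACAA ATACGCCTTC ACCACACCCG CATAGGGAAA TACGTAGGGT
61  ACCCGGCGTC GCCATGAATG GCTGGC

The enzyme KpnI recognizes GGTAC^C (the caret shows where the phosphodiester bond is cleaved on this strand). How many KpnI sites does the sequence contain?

1

GGTACC occurs starting at position 58.
KpnI cuts at 1 site.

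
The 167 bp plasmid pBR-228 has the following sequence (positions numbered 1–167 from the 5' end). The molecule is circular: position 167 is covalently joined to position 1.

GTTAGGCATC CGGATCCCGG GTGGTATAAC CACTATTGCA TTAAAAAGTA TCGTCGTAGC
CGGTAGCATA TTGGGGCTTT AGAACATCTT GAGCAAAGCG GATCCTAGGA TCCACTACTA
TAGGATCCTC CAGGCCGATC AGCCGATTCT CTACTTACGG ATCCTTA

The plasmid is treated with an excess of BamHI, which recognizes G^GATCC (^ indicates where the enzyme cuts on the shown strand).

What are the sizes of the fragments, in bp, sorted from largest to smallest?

BamHI sites (GGATCC) start at positions 12, 100, 108, 123, 159.
BamHI cuts after the first base of each site, so after positions 12, 100, 108, 123, 159.
Circular molecule, 5 cuts → 5 fragments:
  13–100 → 88 bp
  101–108 → 8 bp
  109–123 → 15 bp
  124–159 → 36 bp
  160–167 then 1–12 → 8 + 12 = 20 bp
Sorted largest to smallest: 88, 36, 20, 15, 8 bp.

88, 36, 20, 15, 8 bp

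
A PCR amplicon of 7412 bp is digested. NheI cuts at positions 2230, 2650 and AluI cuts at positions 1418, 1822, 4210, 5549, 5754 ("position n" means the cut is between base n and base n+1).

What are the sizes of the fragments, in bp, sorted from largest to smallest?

Combined cut positions (sorted): 1418, 1822, 2230, 2650, 4210, 5549, 5754.
Linear molecule, 7 cuts → 8 fragments:
  1418 − 0 = 1418 bp
  1822 − 1418 = 404 bp
  2230 − 1822 = 408 bp
  2650 − 2230 = 420 bp
  4210 − 2650 = 1560 bp
  5549 − 4210 = 1339 bp
  5754 − 5549 = 205 bp
  7412 − 5754 = 1658 bp
Sorted largest to smallest: 1658, 1560, 1418, 1339, 420, 408, 404, 205 bp.

1658, 1560, 1418, 1339, 420, 408, 404, 205 bp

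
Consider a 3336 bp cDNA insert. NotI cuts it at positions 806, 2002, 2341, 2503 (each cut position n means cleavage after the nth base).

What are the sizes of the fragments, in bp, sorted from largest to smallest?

Linear molecule, 4 cuts → 5 fragments:
  806 − 0 = 806 bp
  2002 − 806 = 1196 bp
  2341 − 2002 = 339 bp
  2503 − 2341 = 162 bp
  3336 − 2503 = 833 bp
Sorted largest to smallest: 1196, 833, 806, 339, 162 bp.

1196, 833, 806, 339, 162 bp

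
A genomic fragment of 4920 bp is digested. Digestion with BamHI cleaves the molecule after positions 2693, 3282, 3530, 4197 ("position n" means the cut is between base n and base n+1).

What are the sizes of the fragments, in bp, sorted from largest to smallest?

2693, 723, 667, 589, 248 bp

Linear molecule, 4 cuts → 5 fragments:
  2693 − 0 = 2693 bp
  3282 − 2693 = 589 bp
  3530 − 3282 = 248 bp
  4197 − 3530 = 667 bp
  4920 − 4197 = 723 bp
Sorted largest to smallest: 2693, 723, 667, 589, 248 bp.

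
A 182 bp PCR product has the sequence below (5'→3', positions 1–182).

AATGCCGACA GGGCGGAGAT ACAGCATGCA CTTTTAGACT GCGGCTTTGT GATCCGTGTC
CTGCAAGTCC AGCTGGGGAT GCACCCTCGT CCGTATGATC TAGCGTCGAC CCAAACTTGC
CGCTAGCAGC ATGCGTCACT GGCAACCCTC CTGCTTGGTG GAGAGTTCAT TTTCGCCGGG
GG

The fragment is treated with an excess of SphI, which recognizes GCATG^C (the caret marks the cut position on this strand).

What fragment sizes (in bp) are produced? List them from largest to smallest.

SphI sites (GCATGC) start at positions 24, 129.
SphI cuts after base 5 of each site (before the last base), so after positions 28, 133.
Linear molecule, 2 cuts → 3 fragments:
  1–28 → 28 bp
  29–133 → 105 bp
  134–182 → 49 bp
Sorted largest to smallest: 105, 49, 28 bp.

105, 49, 28 bp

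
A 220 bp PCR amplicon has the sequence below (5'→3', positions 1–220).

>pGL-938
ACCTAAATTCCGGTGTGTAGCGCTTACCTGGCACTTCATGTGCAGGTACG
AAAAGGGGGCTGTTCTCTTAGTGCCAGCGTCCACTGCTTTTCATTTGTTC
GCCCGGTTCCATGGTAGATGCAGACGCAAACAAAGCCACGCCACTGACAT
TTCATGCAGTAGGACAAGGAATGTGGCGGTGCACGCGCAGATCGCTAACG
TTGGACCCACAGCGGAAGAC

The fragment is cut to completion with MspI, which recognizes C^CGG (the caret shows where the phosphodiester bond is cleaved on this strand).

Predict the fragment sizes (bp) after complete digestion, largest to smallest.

MspI sites (CCGG) start at positions 10, 103.
MspI cuts after the first base of each site, so after positions 10, 103.
Linear molecule, 2 cuts → 3 fragments:
  1–10 → 10 bp
  11–103 → 93 bp
  104–220 → 117 bp
Sorted largest to smallest: 117, 93, 10 bp.

117, 93, 10 bp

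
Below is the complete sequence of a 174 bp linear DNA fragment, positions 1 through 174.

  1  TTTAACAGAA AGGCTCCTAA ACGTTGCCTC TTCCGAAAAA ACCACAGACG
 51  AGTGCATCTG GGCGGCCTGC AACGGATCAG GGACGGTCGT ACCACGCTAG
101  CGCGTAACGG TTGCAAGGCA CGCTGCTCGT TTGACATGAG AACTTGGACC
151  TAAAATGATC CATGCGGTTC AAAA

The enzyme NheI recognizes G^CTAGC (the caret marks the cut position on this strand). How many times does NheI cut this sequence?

GCTAGC occurs starting at position 96.
NheI cuts at 1 site.

1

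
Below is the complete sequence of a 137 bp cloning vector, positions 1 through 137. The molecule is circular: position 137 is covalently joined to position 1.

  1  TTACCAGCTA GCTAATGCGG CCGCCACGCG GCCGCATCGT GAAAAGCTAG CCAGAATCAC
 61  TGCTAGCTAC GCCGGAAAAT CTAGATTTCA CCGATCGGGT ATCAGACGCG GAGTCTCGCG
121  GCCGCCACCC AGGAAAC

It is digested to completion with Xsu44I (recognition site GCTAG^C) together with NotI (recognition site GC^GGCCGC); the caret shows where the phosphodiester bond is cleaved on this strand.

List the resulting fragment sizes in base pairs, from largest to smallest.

53, 29, 21, 16, 11, 7 bp

Xsu44I sites (GCTAGC) start at positions 7, 46, 62.
Xsu44I cuts after base 5 of each site (before the last base), so after positions 11, 50, 66.
NotI sites (GCGGCCGC) start at positions 17, 28, 118.
NotI cuts after base 2 of each site, so after positions 18, 29, 119.
Combined cut positions: 11, 18, 29, 50, 66, 119.
Circular molecule, 6 cuts → 6 fragments:
  12–18 → 7 bp
  19–29 → 11 bp
  30–50 → 21 bp
  51–66 → 16 bp
  67–119 → 53 bp
  120–137 then 1–11 → 18 + 11 = 29 bp
Sorted largest to smallest: 53, 29, 21, 16, 11, 7 bp.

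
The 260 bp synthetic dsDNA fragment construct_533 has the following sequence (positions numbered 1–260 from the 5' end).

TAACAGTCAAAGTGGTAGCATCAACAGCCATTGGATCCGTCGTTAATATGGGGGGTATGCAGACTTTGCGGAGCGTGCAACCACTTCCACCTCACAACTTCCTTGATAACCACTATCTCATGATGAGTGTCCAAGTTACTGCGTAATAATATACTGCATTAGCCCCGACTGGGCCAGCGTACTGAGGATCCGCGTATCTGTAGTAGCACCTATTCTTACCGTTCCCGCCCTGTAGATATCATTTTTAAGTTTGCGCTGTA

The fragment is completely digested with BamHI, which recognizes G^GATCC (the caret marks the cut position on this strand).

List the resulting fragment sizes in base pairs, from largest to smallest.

BamHI sites (GGATCC) start at positions 33, 186.
BamHI cuts after the first base of each site, so after positions 33, 186.
Linear molecule, 2 cuts → 3 fragments:
  1–33 → 33 bp
  34–186 → 153 bp
  187–260 → 74 bp
Sorted largest to smallest: 153, 74, 33 bp.

153, 74, 33 bp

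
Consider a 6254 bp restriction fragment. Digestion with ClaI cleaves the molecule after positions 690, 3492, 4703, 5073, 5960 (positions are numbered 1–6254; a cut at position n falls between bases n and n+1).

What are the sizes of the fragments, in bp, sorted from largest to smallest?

Linear molecule, 5 cuts → 6 fragments:
  690 − 0 = 690 bp
  3492 − 690 = 2802 bp
  4703 − 3492 = 1211 bp
  5073 − 4703 = 370 bp
  5960 − 5073 = 887 bp
  6254 − 5960 = 294 bp
Sorted largest to smallest: 2802, 1211, 887, 690, 370, 294 bp.

2802, 1211, 887, 690, 370, 294 bp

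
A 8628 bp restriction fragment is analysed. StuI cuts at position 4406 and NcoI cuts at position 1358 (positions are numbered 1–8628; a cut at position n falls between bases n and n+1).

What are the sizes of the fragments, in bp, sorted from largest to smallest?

4222, 3048, 1358 bp

Combined cut positions (sorted): 1358, 4406.
Linear molecule, 2 cuts → 3 fragments:
  1358 − 0 = 1358 bp
  4406 − 1358 = 3048 bp
  8628 − 4406 = 4222 bp
Sorted largest to smallest: 4222, 3048, 1358 bp.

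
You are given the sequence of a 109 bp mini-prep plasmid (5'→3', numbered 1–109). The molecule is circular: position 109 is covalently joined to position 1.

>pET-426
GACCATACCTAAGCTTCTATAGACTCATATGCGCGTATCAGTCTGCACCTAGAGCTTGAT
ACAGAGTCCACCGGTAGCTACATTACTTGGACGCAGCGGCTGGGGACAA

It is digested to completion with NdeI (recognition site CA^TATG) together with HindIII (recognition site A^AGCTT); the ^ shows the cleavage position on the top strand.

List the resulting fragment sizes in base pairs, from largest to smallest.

93, 16 bp

The NdeI site (CATATG) starts at position 26.
NdeI cuts after base 2 of each site, so after position 27.
The HindIII site (AAGCTT) starts at position 11.
HindIII cuts after the first base of each site, so after position 11.
Combined cut positions: 11, 27.
Circular molecule, 2 cuts → 2 fragments:
  12–27 → 16 bp
  28–109 then 1–11 → 82 + 11 = 93 bp
Sorted largest to smallest: 93, 16 bp.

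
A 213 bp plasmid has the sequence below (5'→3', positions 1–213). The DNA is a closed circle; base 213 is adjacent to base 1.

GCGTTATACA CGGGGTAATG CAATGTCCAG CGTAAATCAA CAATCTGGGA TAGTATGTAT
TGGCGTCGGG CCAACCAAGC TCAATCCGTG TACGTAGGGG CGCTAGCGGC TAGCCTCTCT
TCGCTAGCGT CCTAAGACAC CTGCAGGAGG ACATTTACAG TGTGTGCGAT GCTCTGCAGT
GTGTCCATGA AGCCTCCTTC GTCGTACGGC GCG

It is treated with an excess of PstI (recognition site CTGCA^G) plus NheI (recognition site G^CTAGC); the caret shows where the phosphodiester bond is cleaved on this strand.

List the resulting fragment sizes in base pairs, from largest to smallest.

PstI sites (CTGCAG) start at positions 141, 174.
PstI cuts after base 5 of each site (before the last base), so after positions 145, 178.
NheI sites (GCTAGC) start at positions 102, 109, 123.
NheI cuts after the first base of each site, so after positions 102, 109, 123.
Combined cut positions: 102, 109, 123, 145, 178.
Circular molecule, 5 cuts → 5 fragments:
  103–109 → 7 bp
  110–123 → 14 bp
  124–145 → 22 bp
  146–178 → 33 bp
  179–213 then 1–102 → 35 + 102 = 137 bp
Sorted largest to smallest: 137, 33, 22, 14, 7 bp.

137, 33, 22, 14, 7 bp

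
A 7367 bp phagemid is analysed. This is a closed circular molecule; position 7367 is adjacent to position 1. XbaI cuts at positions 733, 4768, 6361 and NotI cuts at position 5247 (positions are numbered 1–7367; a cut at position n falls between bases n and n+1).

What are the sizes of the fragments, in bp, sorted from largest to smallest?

Combined cut positions (sorted): 733, 4768, 5247, 6361.
Circular molecule, 4 cuts → 4 fragments:
  4768 − 733 = 4035 bp
  5247 − 4768 = 479 bp
  6361 − 5247 = 1114 bp
  wrap: 7367 − 6361 + 733 = 1739 bp
Sorted largest to smallest: 4035, 1739, 1114, 479 bp.

4035, 1739, 1114, 479 bp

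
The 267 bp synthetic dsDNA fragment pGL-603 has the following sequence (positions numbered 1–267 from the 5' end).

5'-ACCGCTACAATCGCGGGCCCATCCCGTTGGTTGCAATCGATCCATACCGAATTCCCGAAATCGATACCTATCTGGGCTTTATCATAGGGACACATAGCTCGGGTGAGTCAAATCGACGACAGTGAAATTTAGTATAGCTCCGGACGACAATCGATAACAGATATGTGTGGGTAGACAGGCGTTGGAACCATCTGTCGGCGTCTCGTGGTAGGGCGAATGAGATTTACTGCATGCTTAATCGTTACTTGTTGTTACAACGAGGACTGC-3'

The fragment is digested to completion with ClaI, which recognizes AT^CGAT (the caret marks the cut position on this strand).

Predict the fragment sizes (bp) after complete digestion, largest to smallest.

ClaI sites (ATCGAT) start at positions 36, 60, 150.
ClaI cuts after base 2 of each site, so after positions 37, 61, 151.
Linear molecule, 3 cuts → 4 fragments:
  1–37 → 37 bp
  38–61 → 24 bp
  62–151 → 90 bp
  152–267 → 116 bp
Sorted largest to smallest: 116, 90, 37, 24 bp.

116, 90, 37, 24 bp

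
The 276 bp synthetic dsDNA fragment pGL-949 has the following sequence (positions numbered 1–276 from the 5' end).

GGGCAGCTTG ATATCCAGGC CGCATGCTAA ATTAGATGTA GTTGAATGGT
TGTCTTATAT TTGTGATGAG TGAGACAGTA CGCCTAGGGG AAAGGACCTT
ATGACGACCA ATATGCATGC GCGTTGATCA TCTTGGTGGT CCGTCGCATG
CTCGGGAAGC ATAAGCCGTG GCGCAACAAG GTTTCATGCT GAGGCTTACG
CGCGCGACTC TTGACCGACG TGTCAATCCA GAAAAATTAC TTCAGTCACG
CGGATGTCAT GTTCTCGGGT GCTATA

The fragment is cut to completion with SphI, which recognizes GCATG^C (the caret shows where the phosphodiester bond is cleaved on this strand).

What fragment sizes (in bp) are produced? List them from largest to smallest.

126, 93, 31, 26 bp

SphI sites (GCATGC) start at positions 22, 115, 146.
SphI cuts after base 5 of each site (before the last base), so after positions 26, 119, 150.
Linear molecule, 3 cuts → 4 fragments:
  1–26 → 26 bp
  27–119 → 93 bp
  120–150 → 31 bp
  151–276 → 126 bp
Sorted largest to smallest: 126, 93, 31, 26 bp.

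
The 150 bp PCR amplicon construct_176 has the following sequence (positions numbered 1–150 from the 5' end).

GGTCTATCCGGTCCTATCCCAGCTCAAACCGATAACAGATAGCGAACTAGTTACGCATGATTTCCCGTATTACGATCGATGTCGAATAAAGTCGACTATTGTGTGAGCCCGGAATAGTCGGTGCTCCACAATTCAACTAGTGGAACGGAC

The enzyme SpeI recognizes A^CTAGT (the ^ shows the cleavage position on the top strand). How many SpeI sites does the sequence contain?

ACTAGT occurs starting at positions 46, 136.
SpeI cuts at 2 sites.

2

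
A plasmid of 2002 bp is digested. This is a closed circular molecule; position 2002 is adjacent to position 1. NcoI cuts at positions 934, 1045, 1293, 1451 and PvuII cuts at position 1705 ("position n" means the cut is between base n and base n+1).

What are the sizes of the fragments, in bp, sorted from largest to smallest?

Combined cut positions (sorted): 934, 1045, 1293, 1451, 1705.
Circular molecule, 5 cuts → 5 fragments:
  1045 − 934 = 111 bp
  1293 − 1045 = 248 bp
  1451 − 1293 = 158 bp
  1705 − 1451 = 254 bp
  wrap: 2002 − 1705 + 934 = 1231 bp
Sorted largest to smallest: 1231, 254, 248, 158, 111 bp.

1231, 254, 248, 158, 111 bp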